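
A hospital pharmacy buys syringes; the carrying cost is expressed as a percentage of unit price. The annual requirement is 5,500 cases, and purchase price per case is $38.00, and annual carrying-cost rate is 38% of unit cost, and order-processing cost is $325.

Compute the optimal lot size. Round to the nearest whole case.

498 cases

Holding cost per case per year: H = 38% × $38 = $14.4400
EOQ = √(2DS/H) = √(2 × 5,500 × 325 / 14.44)
    = √(247,576.18) ≈ 497.57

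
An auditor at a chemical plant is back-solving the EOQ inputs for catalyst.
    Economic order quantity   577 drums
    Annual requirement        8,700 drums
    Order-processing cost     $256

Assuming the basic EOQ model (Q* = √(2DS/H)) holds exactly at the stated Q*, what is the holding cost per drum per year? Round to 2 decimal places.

$13.38

Since Q* = (2DS/H)^½, squaring gives Q*²·H = 2DS.
H = 2DS / Q² = 2 × 8,700 × 256 / 577² = 13.3794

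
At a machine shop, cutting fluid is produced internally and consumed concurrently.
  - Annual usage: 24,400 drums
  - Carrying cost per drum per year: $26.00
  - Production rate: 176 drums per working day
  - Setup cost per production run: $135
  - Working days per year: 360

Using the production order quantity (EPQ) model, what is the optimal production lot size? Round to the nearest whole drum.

Daily demand d = 24,400/360 = 67.778; p = 176; 1 − d/p = 0.61490
EPQ = √(2DS / (H(1 − d/p)))
    = √(2 × 24,400 × 135 / (26 × 0.61490)) ≈ 641.93

642 drums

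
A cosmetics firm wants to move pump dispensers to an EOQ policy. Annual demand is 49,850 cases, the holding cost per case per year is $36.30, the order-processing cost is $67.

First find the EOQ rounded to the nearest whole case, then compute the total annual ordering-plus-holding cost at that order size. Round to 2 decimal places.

EOQ = √(2DS/H) = √(2 × 49,850 × 67 / 36.3)
    = √(184,019.28) ≈ 428.97 → Q = 429 cases
Orders/yr = 49,850/429 = 116.200; ordering cost = 116.200 × $67 = $7,785.43
Average inventory = 429/2 = 214.5; holding cost = 214.5 × $36.3 = $7,786.35
Total = $7,785.43 + $7,786.35 = $15,571.78

$15,571.78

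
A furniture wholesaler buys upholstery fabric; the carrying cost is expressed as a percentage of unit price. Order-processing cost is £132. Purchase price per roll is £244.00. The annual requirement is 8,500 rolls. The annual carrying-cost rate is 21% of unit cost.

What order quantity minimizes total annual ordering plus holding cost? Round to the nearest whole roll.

Holding cost per roll per year: H = 21% × £244 = £51.2400
Q* = √(2·D·S / H) = √(2·8,500·132 / 51.24) = √43,793.9 ≈ 209.27

209 rolls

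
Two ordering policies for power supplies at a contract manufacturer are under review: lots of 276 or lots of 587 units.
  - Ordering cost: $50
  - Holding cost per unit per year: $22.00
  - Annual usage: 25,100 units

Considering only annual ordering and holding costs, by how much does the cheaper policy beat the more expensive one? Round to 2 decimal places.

Annual cost at Q: ordering D·S/Q plus holding Q·H/2.
TC(276) = (25,100/276)×50 + (276/2)×22 = $7,583.10
TC(587) = (25,100/587)×50 + (587/2)×22 = $8,594.99
|ΔTC| = |$7,583.10 − $8,594.99| = $1,011.89

$1,011.89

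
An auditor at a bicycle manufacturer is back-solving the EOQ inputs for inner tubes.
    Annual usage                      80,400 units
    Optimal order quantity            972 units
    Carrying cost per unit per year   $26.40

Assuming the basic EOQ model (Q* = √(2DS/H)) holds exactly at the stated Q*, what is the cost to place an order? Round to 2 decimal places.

Since Q* = (2DS/H)^½, squaring gives Q*²·H = 2DS.
S = Q²H / (2D) = 972² × 26.4 / (2 × 80,400) = 155.1138

$155.11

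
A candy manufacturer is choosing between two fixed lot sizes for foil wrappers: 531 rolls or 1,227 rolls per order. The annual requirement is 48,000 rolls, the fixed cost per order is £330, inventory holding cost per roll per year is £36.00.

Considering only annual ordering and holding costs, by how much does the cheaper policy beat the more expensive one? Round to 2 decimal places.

£4,392.97

For each Q, cost = (D/Q)·S + (Q/2)·H.
TC(531) = (48,000/531)×330 + (531/2)×36 = £39,388.51
TC(1,227) = (48,000/1,227)×330 + (1,227/2)×36 = £34,995.54
Cheaper: Q = 1,227.  Difference = £4,392.97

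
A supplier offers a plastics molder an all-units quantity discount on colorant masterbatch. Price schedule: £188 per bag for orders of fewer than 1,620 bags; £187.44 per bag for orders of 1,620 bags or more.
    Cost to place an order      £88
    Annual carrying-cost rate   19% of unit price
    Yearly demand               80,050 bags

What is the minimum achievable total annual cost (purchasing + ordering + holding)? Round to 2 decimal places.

H₁ = 19%×£188 = £35.7200;  H₂ = 19%×£187.44 = £35.6136
EOQ₁ = √(2×80,050×88/35.7200) = 628.03  (< 1,620, feasible at tier 1)
EOQ₂ = √(2×80,050×88/35.6136) = 628.97  (< 1,620 → use Q = 1,620 at tier-2 price)
TC(tier 1 (EOQ₁), Q≈628.0) = £15,071,833.28
TC(tier 2, Q≈1,620.0) = £15,037,767.41
Minimum at tier 2: £15,037,767.41

£15,037,767.41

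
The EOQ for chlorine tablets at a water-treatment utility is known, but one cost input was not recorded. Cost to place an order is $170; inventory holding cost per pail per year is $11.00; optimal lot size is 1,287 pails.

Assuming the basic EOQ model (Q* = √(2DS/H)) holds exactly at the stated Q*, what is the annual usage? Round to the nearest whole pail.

53,588 pails per year

EOQ relation: Q² = 2DS/H, so rearrange for the unknown.
D = Q²H / (2S) = 1,287² × 11 / (2 × 170) = 53,588.41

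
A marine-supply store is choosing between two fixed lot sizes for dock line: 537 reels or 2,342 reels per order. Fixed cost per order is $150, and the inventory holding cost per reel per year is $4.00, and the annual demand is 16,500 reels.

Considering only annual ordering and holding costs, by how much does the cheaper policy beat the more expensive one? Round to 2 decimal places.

$57.85

For each Q, cost = (D/Q)·S + (Q/2)·H.
TC(537) = (16,500/537)×150 + (537/2)×4 = $5,682.94
TC(2,342) = (16,500/2,342)×150 + (2,342/2)×4 = $5,740.79
Cheaper: Q = 537.  Difference = $57.85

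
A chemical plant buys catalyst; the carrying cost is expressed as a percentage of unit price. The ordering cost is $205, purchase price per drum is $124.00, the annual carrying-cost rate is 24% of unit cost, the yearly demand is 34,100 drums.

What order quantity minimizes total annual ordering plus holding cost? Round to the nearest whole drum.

H = i·C = 0.24 × $124 = $29.7600 per drum-year
Q* = √(2·D·S / H) = √(2·34,100·205 / 29.76) = √469,791.7 ≈ 685.41

685 drums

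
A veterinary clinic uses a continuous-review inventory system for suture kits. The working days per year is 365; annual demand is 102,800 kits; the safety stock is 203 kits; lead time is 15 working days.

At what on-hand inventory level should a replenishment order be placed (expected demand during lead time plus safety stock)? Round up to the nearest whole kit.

4,428 kits

Daily demand d = 102,800 / 365 = 281.644 kits/day
Demand during lead time = 281.644 × 15 = 4,224.66
Reorder point = 4,224.66 + 203 = 4,427.66 → round up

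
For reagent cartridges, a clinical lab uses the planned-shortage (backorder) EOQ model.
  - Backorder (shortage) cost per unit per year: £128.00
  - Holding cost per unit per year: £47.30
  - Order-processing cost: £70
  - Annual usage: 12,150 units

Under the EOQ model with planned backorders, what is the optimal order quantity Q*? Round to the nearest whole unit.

222 units

Q* = √(2DS/H) · √((H + b)/b)
   = √(2 × 12,150 × 70 / 47.3) · √((47.3 + 128) / 128)
   = 189.636 × 1.1703 ≈ 221.93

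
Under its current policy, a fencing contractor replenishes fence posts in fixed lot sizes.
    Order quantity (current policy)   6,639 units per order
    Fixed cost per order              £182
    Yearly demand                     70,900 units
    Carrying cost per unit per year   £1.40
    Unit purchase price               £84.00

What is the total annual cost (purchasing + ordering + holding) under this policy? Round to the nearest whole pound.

£5,962,191

Orders/yr = 70,900/6,639 = 10.679; ordering cost = 10.679 × £182 = £1,943.64
Average inventory = 6,639/2 = 3319.5; holding cost = 3319.5 × £1.4 = £4,647.30
Purchase cost = D·C = 70,900 × 84 = £5,955,600.00
Total = £1,943.64 + £4,647.30 + £5,955,600.00 = £5,962,190.94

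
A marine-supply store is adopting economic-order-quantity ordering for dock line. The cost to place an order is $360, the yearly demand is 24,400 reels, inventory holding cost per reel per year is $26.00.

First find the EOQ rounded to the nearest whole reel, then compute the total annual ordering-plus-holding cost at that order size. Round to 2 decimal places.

$21,372.13

Q* = √(2·D·S / H) = √(2·24,400·360 / 26) = √675,692.3 ≈ 822.01 → Q = 822 reels
Ordering: D/Q × S = 24,400/822 × $360 = $10,686.13
Holding:  Q/2 × H = 822/2 × $26 = $10,686.00
Total = $10,686.13 + $10,686.00 = $21,372.13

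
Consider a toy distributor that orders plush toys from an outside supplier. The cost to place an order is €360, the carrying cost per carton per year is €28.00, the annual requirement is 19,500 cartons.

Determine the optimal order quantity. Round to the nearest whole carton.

708 cartons

2DS/H = 2·19,500·360/28 = 501,428.57
EOQ = √501,428.57 ≈ 708.12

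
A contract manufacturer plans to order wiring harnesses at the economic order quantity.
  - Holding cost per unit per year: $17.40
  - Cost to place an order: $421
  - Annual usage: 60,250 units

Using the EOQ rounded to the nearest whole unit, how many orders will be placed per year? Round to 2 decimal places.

35.30 orders per year

2DS/H = 2·60,250·421/17.4 = 2,915,545.98
EOQ = √2,915,545.98 ≈ 1,707.50 → Q = 1,707
Orders per year = D/Q = 60,250 / 1,707 = 35.296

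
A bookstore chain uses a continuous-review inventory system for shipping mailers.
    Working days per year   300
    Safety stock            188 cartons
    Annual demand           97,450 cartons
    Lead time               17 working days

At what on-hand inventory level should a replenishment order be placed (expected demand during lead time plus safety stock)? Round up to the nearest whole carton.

5,711 cartons

Daily demand d = 97,450 / 300 = 324.833 cartons/day
Demand during lead time = 324.833 × 17 = 5,522.17
Reorder point = 5,522.17 + 188 = 5,710.17 → round up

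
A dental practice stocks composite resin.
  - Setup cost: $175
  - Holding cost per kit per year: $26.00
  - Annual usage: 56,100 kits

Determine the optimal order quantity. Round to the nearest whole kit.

Optimal lot size Q* = (2 × 56,100 × $175 / $26)^½ ≈ 869.02

869 kits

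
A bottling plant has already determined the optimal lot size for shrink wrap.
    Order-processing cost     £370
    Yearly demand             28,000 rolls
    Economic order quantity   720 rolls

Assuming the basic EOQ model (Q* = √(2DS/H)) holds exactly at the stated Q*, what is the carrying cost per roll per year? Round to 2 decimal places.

From Q* = √(2DS/H) ⇒ Q*² = 2DS/H.
H = 2DS / Q² = 2 × 28,000 × 370 / 720² = 39.9691

£39.97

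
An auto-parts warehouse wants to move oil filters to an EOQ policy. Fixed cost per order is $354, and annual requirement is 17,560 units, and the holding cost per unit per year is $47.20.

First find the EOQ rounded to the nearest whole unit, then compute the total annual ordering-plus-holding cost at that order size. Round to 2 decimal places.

Optimal lot size Q* = (2 × 17,560 × $354 / $47.2)^½ ≈ 513.23 → Q = 513 units
Annual ordering cost = (D/Q)·S = (17,560/513) × 354 = $12,117.43
Annual holding cost  = (Q/2)·H = (513/2) × 47.2 = $12,106.80
Total = $12,117.43 + $12,106.80 = $24,224.23

$24,224.23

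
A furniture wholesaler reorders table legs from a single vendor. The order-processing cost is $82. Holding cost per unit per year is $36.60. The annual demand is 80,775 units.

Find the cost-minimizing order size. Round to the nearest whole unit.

Q* = √(2·D·S / H) = √(2·80,775·82 / 36.6) = √361,942.6 ≈ 601.62

602 units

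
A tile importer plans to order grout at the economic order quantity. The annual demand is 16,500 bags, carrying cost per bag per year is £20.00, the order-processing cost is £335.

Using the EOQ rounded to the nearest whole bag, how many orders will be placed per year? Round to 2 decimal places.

Q* = √(2·D·S / H) = √(2·16,500·335 / 20) = √552,750.0 ≈ 743.47 → Q = 743
N = D/Q = 16,500/743 ≈ 22.207 orders/yr

22.21 orders per year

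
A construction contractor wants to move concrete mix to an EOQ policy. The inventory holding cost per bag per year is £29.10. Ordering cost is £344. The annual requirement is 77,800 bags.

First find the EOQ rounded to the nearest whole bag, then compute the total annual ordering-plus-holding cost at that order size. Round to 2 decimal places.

£39,466.67

EOQ = √(2DS/H) = √(2 × 77,800 × 344 / 29.1)
    = √(1,839,395.19) ≈ 1,356.24 → Q = 1,356 bags
Ordering: D/Q × S = 77,800/1,356 × £344 = £19,736.87
Holding:  Q/2 × H = 1,356/2 × £29.1 = £19,729.80
Total = £19,736.87 + £19,729.80 = £39,466.67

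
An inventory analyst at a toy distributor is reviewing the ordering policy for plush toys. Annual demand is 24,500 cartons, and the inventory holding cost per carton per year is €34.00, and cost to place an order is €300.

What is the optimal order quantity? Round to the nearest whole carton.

658 cartons

2DS/H = 2·24,500·300/34 = 432,352.94
EOQ = √432,352.94 ≈ 657.54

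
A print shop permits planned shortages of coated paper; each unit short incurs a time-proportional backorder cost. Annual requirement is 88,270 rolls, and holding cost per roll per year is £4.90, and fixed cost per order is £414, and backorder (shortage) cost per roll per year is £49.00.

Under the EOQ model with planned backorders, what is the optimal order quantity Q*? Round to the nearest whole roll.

Basic EOQ = √(2·88,270·414/4.9) = 3,862.102
Backorder adjustment √((H+b)/b) = √((4.9+49)/49) = 1.0488
Q* = 3,862.102 × 1.0488 ≈ 4,050.61

4,051 rolls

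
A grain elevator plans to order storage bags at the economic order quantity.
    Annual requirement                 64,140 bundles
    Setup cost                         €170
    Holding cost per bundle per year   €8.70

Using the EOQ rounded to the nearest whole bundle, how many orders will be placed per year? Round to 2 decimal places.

40.52 orders per year

Optimal lot size Q* = (2 × 64,140 × €170 / €8.7)^½ ≈ 1,583.23 → Q = 1,583
Orders per year = D/Q = 64,140 / 1,583 = 40.518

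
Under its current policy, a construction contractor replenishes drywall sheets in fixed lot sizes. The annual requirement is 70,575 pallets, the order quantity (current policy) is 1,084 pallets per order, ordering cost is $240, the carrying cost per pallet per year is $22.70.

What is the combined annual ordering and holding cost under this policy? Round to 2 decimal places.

Ordering: D/Q × S = 70,575/1,084 × $240 = $15,625.46
Holding:  Q/2 × H = 1,084/2 × $22.7 = $12,303.40
Total = $15,625.46 + $12,303.40 = $27,928.86

$27,928.86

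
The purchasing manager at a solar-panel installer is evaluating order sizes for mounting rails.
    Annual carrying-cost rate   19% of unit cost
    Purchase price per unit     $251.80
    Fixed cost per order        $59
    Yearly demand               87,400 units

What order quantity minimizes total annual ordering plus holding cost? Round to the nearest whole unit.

464 units

Holding cost per unit per year: H = 19% × $251.8 = $47.8420
2DS/H = 2·87,400·59/47.842 = 215,567.91
EOQ = √215,567.91 ≈ 464.29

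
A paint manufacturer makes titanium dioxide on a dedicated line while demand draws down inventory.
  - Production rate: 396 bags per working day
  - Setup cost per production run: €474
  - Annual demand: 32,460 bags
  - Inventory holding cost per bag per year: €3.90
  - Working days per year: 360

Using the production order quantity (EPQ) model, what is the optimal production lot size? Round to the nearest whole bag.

d = 32,460/360 = 90.1667 bags/day;  effective holding cost H(1 − d/p) = 3.9·(1 − 90.1667/396) = 3.01199
Q* = √(2DS / H_eff) = √(2·32,460·474 / 3.01199) ≈ 3,196.33

3,196 bags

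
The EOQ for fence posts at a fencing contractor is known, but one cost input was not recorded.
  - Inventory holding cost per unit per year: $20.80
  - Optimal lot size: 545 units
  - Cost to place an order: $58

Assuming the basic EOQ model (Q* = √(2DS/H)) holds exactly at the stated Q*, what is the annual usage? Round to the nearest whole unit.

From Q* = √(2DS/H) ⇒ Q*² = 2DS/H.
D = Q²H / (2S) = 545² × 20.8 / (2 × 58) = 53,259.66

53,260 units per year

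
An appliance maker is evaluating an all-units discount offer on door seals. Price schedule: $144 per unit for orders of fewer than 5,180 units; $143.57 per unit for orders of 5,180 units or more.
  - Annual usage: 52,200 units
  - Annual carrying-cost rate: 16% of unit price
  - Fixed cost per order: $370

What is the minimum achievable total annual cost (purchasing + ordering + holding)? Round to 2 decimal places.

$7,546,632.69

H₁ = 16%×$144 = $23.0400;  H₂ = 16%×$143.57 = $22.9712
EOQ₁ = √(2×52,200×370/23.0400) = 1,294.82  (< 5,180, feasible at tier 1)
EOQ₂ = √(2×52,200×370/22.9712) = 1,296.76  (< 5,180 → use Q = 5,180 at tier-2 price)
TC(tier 1 (EOQ₁), Q≈1,294.8) = $7,546,632.69
TC(tier 2, Q≈5,180.0) = $7,557,577.98
Minimum at tier 1 (EOQ₁): $7,546,632.69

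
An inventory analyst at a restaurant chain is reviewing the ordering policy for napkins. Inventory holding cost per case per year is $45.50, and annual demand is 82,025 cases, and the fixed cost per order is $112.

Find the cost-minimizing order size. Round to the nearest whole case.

635 cases

2DS/H = 2·82,025·112/45.5 = 403,815.38
EOQ = √403,815.38 ≈ 635.46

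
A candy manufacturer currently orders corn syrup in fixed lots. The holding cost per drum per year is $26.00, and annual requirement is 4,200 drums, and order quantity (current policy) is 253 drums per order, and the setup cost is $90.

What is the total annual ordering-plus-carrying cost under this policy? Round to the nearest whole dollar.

$4,783

Orders/yr = 4,200/253 = 16.601; ordering cost = 16.601 × $90 = $1,494.07
Average inventory = 253/2 = 126.5; holding cost = 126.5 × $26 = $3,289.00
Total = $1,494.07 + $3,289.00 = $4,783.07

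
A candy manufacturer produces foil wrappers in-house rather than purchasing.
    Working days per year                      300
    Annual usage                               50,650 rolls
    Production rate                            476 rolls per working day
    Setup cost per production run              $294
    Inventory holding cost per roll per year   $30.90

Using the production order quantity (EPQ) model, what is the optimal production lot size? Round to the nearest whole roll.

1,222 rolls

Daily demand d = 50,650/300 = 168.833; p = 476; 1 − d/p = 0.64531
EPQ = √(2DS / (H(1 − d/p)))
    = √(2 × 50,650 × 294 / (30.9 × 0.64531)) ≈ 1,222.12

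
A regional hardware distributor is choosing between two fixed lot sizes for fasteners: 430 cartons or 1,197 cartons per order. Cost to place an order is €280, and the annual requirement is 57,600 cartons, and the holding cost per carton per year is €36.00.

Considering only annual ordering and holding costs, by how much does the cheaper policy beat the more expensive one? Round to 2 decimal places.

€10,227.29

Annual cost at Q: ordering D·S/Q plus holding Q·H/2.
TC(430) = (57,600/430)×280 + (430/2)×36 = €45,246.98
TC(1,197) = (57,600/1,197)×280 + (1,197/2)×36 = €35,019.68
|ΔTC| = |€45,246.98 − €35,019.68| = €10,227.29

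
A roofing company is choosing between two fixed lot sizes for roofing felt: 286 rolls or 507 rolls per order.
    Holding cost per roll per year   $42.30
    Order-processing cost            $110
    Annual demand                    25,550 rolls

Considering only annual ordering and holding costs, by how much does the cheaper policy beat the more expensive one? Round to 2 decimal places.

Annual cost at Q: ordering D·S/Q plus holding Q·H/2.
TC(286) = (25,550/286)×110 + (286/2)×42.3 = $15,875.82
TC(507) = (25,550/507)×110 + (507/2)×42.3 = $16,266.44
Lots of 286 are cheaper by $390.62.

$390.62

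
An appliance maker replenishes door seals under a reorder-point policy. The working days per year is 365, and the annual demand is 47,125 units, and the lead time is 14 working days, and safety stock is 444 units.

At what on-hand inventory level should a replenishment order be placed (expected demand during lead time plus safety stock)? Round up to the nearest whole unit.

Daily demand d = 47,125 / 365 = 129.110 units/day
Demand during lead time = 129.110 × 14 = 1,807.53
Reorder point = 1,807.53 + 444 = 2,251.53 → round up

2,252 units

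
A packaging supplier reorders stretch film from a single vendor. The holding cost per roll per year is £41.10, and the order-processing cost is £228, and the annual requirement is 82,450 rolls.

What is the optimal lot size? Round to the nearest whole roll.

956 rolls

Q* = √(2·D·S / H) = √(2·82,450·228 / 41.1) = √914,773.7 ≈ 956.44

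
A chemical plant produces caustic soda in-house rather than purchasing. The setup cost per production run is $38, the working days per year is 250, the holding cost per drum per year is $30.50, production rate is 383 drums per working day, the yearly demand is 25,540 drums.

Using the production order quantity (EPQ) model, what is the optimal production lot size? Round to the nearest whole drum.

295 drums

Daily demand d = 25,540/250 = 102.160; p = 383; 1 − d/p = 0.73326
EPQ = √(2DS / (H(1 − d/p)))
    = √(2 × 25,540 × 38 / (30.5 × 0.73326)) ≈ 294.60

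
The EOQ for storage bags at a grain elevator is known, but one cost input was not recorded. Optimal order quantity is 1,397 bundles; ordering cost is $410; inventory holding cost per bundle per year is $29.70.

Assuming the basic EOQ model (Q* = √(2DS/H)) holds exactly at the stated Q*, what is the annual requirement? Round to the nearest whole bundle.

EOQ relation: Q² = 2DS/H, so rearrange for the unknown.
D = Q²H / (2S) = 1,397² × 29.7 / (2 × 410) = 70,686.33

70,686 bundles per year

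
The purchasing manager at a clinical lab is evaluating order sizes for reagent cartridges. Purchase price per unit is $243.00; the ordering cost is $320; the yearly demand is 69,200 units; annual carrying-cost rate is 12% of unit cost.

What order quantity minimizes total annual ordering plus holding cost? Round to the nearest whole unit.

Holding cost per unit per year: H = 12% × $243 = $29.1600
Q* = √(2·D·S / H) = √(2·69,200·320 / 29.16) = √1,518,792.9 ≈ 1,232.39

1,232 units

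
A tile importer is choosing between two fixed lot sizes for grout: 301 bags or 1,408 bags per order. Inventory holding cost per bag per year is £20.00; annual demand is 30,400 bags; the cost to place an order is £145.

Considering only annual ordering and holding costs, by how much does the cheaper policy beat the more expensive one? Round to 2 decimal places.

TC(Q) = (D/Q)S + (Q/2)H
TC(301) = (30,400/301)×145 + (301/2)×20 = £17,654.52
TC(1,408) = (30,400/1,408)×145 + (1,408/2)×20 = £17,210.68
|ΔTC| = |£17,654.52 − £17,210.68| = £443.84

£443.84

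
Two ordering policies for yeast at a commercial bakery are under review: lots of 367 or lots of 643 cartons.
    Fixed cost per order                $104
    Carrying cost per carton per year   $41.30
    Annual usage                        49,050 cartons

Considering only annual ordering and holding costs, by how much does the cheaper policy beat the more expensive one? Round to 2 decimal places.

For each Q, cost = (D/Q)·S + (Q/2)·H.
TC(367) = (49,050/367)×104 + (367/2)×41.3 = $21,478.28
TC(643) = (49,050/643)×104 + (643/2)×41.3 = $21,211.39
Lots of 643 are cheaper by $266.89.

$266.89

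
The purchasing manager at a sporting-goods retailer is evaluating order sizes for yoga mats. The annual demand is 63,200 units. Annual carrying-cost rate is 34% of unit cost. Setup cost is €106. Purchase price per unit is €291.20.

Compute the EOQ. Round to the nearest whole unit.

Carrying cost H = €291.2 × 34% = €99.0080/unit/yr
Optimal lot size Q* = (2 × 63,200 × €106 / €99.008)^½ ≈ 367.87

368 units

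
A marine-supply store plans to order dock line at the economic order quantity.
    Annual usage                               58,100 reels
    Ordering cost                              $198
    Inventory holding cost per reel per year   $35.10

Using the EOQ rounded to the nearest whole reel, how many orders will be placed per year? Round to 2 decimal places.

EOQ = √(2DS/H) = √(2 × 58,100 × 198 / 35.1)
    = √(655,487.18) ≈ 809.62 → Q = 810
N = D/Q = 58,100/810 ≈ 71.728 orders/yr

71.73 orders per year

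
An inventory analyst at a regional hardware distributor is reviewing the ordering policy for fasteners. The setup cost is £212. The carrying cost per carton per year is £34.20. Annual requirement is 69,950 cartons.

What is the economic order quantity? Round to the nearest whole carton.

Optimal lot size Q* = (2 × 69,950 × £212 / £34.2)^½ ≈ 931.24

931 cartons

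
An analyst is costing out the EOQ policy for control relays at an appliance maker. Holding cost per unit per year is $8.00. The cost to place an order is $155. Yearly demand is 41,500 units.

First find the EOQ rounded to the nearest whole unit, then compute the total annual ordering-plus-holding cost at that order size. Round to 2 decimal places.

$10,144.95

EOQ = √(2DS/H) = √(2 × 41,500 × 155 / 8)
    = √(1,608,125.00) ≈ 1,268.12 → Q = 1,268 units
Ordering: D/Q × S = 41,500/1,268 × $155 = $5,072.95
Holding:  Q/2 × H = 1,268/2 × $8 = $5,072.00
Total = $5,072.95 + $5,072.00 = $10,144.95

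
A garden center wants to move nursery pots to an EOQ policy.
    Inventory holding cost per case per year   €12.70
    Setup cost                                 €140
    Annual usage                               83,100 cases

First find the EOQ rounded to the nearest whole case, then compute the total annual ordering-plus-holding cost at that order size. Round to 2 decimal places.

€17,190.22

Q* = √(2·D·S / H) = √(2·83,100·140 / 12.7) = √1,832,126.0 ≈ 1,353.56 → Q = 1,354 cases
Ordering: D/Q × S = 83,100/1,354 × €140 = €8,592.32
Holding:  Q/2 × H = 1,354/2 × €12.7 = €8,597.90
Total = €8,592.32 + €8,597.90 = €17,190.22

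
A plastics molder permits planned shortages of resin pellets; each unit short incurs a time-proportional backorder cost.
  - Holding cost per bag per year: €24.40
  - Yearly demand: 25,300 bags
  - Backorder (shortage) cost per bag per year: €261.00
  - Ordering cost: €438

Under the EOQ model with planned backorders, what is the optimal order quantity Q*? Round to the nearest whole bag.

Basic EOQ = √(2·25,300·438/24.4) = 953.054
Backorder adjustment √((H+b)/b) = √((24.4+261)/261) = 1.0457
Q* = 953.054 × 1.0457 ≈ 996.61

997 bags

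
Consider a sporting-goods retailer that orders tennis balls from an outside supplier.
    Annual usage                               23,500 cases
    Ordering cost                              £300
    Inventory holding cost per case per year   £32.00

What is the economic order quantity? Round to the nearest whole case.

Optimal lot size Q* = (2 × 23,500 × £300 / £32)^½ ≈ 663.80

664 cases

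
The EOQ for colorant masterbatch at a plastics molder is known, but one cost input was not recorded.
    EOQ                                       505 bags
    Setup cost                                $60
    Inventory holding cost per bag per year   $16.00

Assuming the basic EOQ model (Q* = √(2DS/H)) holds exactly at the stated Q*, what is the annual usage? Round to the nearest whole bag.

EOQ relation: Q² = 2DS/H, so rearrange for the unknown.
D = Q²H / (2S) = 505² × 16 / (2 × 60) = 34,003.33

34,003 bags per year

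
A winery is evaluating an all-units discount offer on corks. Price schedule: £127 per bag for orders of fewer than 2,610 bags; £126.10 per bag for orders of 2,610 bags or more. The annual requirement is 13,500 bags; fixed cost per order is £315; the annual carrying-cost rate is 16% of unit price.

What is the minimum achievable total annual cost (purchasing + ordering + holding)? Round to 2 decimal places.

£1,727,646.16

H₁ = 16%×£127 = £20.3200;  H₂ = 16%×£126.10 = £20.1760
EOQ₁ = √(2×13,500×315/20.3200) = 646.96  (< 2,610, feasible at tier 1)
EOQ₂ = √(2×13,500×315/20.1760) = 649.26  (< 2,610 → use Q = 2,610 at tier-2 price)
TC(tier 1 (EOQ₁), Q≈647.0) = £1,727,646.16
TC(tier 2, Q≈2,610.0) = £1,730,308.99
Minimum at tier 1 (EOQ₁): £1,727,646.16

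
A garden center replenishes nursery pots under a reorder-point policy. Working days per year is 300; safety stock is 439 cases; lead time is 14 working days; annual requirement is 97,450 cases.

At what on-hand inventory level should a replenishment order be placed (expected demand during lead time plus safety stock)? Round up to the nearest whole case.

4,987 cases

Daily demand d = 97,450 / 300 = 324.833 cases/day
Demand during lead time = 324.833 × 14 = 4,547.67
Reorder point = 4,547.67 + 439 = 4,986.67 → round up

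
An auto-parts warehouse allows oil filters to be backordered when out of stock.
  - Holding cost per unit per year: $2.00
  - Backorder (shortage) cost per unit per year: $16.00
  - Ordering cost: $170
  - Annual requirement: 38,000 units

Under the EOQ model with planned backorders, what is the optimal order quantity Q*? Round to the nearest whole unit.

Q* = √(2DS/H) · √((H + b)/b)
   = √(2 × 38,000 × 170 / 2) · √((2 + 16) / 16)
   = 2,541.653 × 1.0607 ≈ 2,695.83

2,696 units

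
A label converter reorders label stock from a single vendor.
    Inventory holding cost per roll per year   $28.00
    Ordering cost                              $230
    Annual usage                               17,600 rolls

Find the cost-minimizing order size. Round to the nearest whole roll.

538 rolls

Optimal lot size Q* = (2 × 17,600 × $230 / $28)^½ ≈ 537.72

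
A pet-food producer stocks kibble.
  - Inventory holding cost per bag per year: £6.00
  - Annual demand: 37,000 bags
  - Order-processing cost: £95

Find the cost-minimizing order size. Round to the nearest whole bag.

EOQ = √(2DS/H) = √(2 × 37,000 × 95 / 6)
    = √(1,171,666.67) ≈ 1,082.44

1,082 bags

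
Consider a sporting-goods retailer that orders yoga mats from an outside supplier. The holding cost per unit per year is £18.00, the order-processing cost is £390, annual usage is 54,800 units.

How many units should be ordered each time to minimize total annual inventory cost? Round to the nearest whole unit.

Optimal lot size Q* = (2 × 54,800 × £390 / £18)^½ ≈ 1,541.00

1,541 units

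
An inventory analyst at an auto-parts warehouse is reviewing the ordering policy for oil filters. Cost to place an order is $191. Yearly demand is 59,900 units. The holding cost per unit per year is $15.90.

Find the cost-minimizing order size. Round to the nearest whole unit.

EOQ = √(2DS/H) = √(2 × 59,900 × 191 / 15.9)
    = √(1,439,106.92) ≈ 1,199.63

1,200 units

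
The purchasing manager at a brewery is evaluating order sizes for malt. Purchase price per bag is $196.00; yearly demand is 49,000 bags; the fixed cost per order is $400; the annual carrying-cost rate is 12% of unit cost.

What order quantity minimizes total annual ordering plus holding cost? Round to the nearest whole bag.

1,291 bags

Holding cost per bag per year: H = 12% × $196 = $23.5200
Optimal lot size Q* = (2 × 49,000 × $400 / $23.52)^½ ≈ 1,290.99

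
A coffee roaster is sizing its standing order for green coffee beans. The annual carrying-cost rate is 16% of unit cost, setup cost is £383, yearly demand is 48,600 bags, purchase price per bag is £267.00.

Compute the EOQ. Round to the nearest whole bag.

Carrying cost H = £267 × 16% = £42.7200/bag/yr
EOQ = √(2DS/H) = √(2 × 48,600 × 383 / 42.72)
    = √(871,432.58) ≈ 933.51

934 bags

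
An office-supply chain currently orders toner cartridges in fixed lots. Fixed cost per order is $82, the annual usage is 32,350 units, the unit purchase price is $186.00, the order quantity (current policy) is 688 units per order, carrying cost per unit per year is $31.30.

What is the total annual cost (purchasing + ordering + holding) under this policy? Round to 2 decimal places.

$6,031,722.87

Orders/yr = 32,350/688 = 47.020; ordering cost = 47.020 × $82 = $3,855.67
Average inventory = 688/2 = 344; holding cost = 344 × $31.3 = $10,767.20
Purchase cost = D·C = 32,350 × 186 = $6,017,100.00
Total = $3,855.67 + $10,767.20 + $6,017,100.00 = $6,031,722.87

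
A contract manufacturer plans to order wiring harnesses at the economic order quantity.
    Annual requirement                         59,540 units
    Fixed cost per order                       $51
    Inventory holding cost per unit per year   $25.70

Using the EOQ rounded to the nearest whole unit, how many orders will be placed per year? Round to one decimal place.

Q* = √(2·D·S / H) = √(2·59,540·51 / 25.7) = √236,306.6 ≈ 486.11 → Q = 486
Orders per year = D/Q = 59,540 / 486 = 122.510

122.5 orders per year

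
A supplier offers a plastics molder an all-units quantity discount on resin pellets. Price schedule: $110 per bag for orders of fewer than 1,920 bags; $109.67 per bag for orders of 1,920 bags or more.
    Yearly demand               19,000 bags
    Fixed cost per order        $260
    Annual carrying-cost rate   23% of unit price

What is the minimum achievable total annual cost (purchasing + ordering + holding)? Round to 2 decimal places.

H₁ = 23%×$110 = $25.3000;  H₂ = 23%×$109.67 = $25.2241
EOQ₁ = √(2×19,000×260/25.3000) = 624.91  (< 1,920, feasible at tier 1)
EOQ₂ = √(2×19,000×260/25.2241) = 625.85  (< 1,920 → use Q = 1,920 at tier-2 price)
TC(tier 1 (EOQ₁), Q≈624.9) = $2,105,810.25
TC(tier 2, Q≈1,920.0) = $2,110,518.05
Minimum at tier 1 (EOQ₁): $2,105,810.25

$2,105,810.25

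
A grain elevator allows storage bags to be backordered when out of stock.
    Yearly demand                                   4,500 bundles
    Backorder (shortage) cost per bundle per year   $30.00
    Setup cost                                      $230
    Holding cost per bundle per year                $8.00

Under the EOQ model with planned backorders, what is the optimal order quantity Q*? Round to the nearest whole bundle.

Basic EOQ = √(2·4,500·230/8) = 508.675
Backorder adjustment √((H+b)/b) = √((8+30)/30) = 1.1255
Q* = 508.675 × 1.1255 ≈ 572.49

572 bundles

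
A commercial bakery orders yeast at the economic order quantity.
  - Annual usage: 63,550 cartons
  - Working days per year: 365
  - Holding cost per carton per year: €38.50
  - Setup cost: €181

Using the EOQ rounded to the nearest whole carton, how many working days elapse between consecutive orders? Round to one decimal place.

4.4 days

Q* = √(2·D·S / H) = √(2·63,550·181 / 38.5) = √597,535.1 ≈ 773.00 → Q = 773 cartons
Cycle time = (working days × Q)/D = (365 × 773) / 63,550 = 4.440 days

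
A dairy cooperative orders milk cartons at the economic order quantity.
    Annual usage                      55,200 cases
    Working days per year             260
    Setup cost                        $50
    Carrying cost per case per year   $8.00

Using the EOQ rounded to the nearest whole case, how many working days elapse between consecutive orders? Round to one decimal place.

3.9 days

Q* = √(2·D·S / H) = √(2·55,200·50 / 8) = √690,000.0 ≈ 830.66 → Q = 831 cases
Cycle time = (working days × Q)/D = (260 × 831) / 55,200 = 3.914 days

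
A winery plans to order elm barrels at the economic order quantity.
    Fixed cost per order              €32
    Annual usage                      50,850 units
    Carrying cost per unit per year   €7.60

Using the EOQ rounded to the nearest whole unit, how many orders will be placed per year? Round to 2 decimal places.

77.75 orders per year

EOQ = √(2DS/H) = √(2 × 50,850 × 32 / 7.6)
    = √(428,210.53) ≈ 654.38 → Q = 654
Orders per year = D/Q = 50,850 / 654 = 77.752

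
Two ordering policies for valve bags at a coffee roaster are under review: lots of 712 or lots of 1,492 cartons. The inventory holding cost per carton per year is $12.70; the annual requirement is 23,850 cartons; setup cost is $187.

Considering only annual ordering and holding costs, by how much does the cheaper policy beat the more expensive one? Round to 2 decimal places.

TC(Q) = (D/Q)S + (Q/2)H
TC(712) = (23,850/712)×187 + (712/2)×12.7 = $10,785.17
TC(1,492) = (23,850/1,492)×187 + (1,492/2)×12.7 = $12,463.44
Lots of 712 are cheaper by $1,678.27.

$1,678.27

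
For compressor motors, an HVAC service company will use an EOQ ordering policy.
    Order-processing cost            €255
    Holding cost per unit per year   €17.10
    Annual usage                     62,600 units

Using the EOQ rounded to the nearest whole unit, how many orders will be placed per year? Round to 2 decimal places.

45.83 orders per year

Optimal lot size Q* = (2 × 62,600 × €255 / €17.1)^½ ≈ 1,366.39 → Q = 1,366
Orders per year = D/Q = 62,600 / 1,366 = 45.827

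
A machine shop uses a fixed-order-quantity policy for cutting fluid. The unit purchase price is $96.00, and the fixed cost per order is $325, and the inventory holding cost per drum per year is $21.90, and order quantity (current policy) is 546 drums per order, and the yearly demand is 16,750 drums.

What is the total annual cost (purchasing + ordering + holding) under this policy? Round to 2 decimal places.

Annual ordering cost = (D/Q)·S = (16,750/546) × 325 = $9,970.24
Annual holding cost  = (Q/2)·H = (546/2) × 21.9 = $5,978.70
Purchase cost = D·C = 16,750 × 96 = $1,608,000.00
Total = $9,970.24 + $5,978.70 + $1,608,000.00 = $1,623,948.94

$1,623,948.94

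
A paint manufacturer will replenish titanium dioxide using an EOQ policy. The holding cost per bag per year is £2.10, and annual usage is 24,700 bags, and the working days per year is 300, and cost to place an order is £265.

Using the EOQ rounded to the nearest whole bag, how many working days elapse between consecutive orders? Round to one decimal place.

Optimal lot size Q* = (2 × 24,700 × £265 / £2.1)^½ ≈ 2,496.76 → Q = 2,497 bags
Cycle time = (working days × Q)/D = (300 × 2,497) / 24,700 = 30.328 days

30.3 days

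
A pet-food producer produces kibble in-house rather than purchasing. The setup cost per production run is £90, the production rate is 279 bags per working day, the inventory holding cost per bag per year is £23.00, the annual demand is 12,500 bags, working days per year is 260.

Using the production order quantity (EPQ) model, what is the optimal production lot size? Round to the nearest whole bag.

Daily demand d = 12,500/260 = 48.077; p = 279; 1 − d/p = 0.82768
EPQ = √(2DS / (H(1 − d/p)))
    = √(2 × 12,500 × 90 / (23 × 0.82768)) ≈ 343.79

344 bags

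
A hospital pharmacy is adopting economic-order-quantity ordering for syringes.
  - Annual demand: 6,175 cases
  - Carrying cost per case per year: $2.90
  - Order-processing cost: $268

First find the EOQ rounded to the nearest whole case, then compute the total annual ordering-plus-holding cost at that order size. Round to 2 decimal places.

$3,098.13

2DS/H = 2·6,175·268/2.9 = 1,141,310.34
EOQ = √1,141,310.34 ≈ 1,068.32 → Q = 1,068 cases
Annual ordering cost = (D/Q)·S = (6,175/1,068) × 268 = $1,549.53
Annual holding cost  = (Q/2)·H = (1,068/2) × 2.9 = $1,548.60
Total = $1,549.53 + $1,548.60 = $3,098.13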